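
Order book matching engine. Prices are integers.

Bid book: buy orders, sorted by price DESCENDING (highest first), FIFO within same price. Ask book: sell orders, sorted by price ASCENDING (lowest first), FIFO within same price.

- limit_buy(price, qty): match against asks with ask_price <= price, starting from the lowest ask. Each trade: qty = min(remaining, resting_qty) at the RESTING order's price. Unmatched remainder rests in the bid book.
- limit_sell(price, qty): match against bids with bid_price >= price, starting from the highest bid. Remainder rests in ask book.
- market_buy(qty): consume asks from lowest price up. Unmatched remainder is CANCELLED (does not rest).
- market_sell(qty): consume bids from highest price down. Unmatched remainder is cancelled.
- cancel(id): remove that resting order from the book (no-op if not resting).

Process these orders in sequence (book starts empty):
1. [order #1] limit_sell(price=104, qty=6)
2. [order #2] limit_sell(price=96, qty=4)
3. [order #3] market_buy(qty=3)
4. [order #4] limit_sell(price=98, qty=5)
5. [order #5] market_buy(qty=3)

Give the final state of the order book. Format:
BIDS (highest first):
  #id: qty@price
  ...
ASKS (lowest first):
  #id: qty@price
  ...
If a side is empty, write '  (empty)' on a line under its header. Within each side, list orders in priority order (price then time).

Answer: BIDS (highest first):
  (empty)
ASKS (lowest first):
  #4: 3@98
  #1: 6@104

Derivation:
After op 1 [order #1] limit_sell(price=104, qty=6): fills=none; bids=[-] asks=[#1:6@104]
After op 2 [order #2] limit_sell(price=96, qty=4): fills=none; bids=[-] asks=[#2:4@96 #1:6@104]
After op 3 [order #3] market_buy(qty=3): fills=#3x#2:3@96; bids=[-] asks=[#2:1@96 #1:6@104]
After op 4 [order #4] limit_sell(price=98, qty=5): fills=none; bids=[-] asks=[#2:1@96 #4:5@98 #1:6@104]
After op 5 [order #5] market_buy(qty=3): fills=#5x#2:1@96 #5x#4:2@98; bids=[-] asks=[#4:3@98 #1:6@104]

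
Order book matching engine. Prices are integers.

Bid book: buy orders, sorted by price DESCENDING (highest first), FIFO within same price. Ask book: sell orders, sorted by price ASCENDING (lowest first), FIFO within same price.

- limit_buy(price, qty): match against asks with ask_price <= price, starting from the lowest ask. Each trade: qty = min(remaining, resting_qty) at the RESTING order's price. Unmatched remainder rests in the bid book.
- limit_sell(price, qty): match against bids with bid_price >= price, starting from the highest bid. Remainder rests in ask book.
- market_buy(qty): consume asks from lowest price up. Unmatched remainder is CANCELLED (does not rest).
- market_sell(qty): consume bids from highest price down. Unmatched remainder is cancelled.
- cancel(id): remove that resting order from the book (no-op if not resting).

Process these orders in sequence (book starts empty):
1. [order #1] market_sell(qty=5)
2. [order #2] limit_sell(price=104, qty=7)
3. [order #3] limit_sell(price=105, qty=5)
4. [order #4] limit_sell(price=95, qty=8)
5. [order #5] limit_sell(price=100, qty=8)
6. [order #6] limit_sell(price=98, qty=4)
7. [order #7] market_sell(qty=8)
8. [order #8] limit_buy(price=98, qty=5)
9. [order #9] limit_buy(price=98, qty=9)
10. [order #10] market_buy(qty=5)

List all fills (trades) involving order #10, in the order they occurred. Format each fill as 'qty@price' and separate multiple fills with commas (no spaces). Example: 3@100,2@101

Answer: 5@100

Derivation:
After op 1 [order #1] market_sell(qty=5): fills=none; bids=[-] asks=[-]
After op 2 [order #2] limit_sell(price=104, qty=7): fills=none; bids=[-] asks=[#2:7@104]
After op 3 [order #3] limit_sell(price=105, qty=5): fills=none; bids=[-] asks=[#2:7@104 #3:5@105]
After op 4 [order #4] limit_sell(price=95, qty=8): fills=none; bids=[-] asks=[#4:8@95 #2:7@104 #3:5@105]
After op 5 [order #5] limit_sell(price=100, qty=8): fills=none; bids=[-] asks=[#4:8@95 #5:8@100 #2:7@104 #3:5@105]
After op 6 [order #6] limit_sell(price=98, qty=4): fills=none; bids=[-] asks=[#4:8@95 #6:4@98 #5:8@100 #2:7@104 #3:5@105]
After op 7 [order #7] market_sell(qty=8): fills=none; bids=[-] asks=[#4:8@95 #6:4@98 #5:8@100 #2:7@104 #3:5@105]
After op 8 [order #8] limit_buy(price=98, qty=5): fills=#8x#4:5@95; bids=[-] asks=[#4:3@95 #6:4@98 #5:8@100 #2:7@104 #3:5@105]
After op 9 [order #9] limit_buy(price=98, qty=9): fills=#9x#4:3@95 #9x#6:4@98; bids=[#9:2@98] asks=[#5:8@100 #2:7@104 #3:5@105]
After op 10 [order #10] market_buy(qty=5): fills=#10x#5:5@100; bids=[#9:2@98] asks=[#5:3@100 #2:7@104 #3:5@105]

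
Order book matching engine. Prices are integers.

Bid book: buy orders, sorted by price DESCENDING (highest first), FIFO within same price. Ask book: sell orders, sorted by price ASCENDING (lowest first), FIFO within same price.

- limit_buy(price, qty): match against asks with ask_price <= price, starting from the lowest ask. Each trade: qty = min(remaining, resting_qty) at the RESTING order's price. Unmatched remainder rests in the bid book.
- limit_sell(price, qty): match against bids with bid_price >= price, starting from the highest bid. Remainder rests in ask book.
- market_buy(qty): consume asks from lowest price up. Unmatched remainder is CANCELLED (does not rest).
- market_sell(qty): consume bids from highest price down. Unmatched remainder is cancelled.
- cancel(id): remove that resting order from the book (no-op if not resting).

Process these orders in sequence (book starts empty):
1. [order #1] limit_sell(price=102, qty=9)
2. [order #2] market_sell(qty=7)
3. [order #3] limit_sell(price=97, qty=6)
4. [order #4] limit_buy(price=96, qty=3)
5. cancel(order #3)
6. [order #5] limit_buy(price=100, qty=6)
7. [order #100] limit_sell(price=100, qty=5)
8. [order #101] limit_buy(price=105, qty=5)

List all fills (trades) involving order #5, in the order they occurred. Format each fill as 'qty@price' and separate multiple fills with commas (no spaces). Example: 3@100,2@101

After op 1 [order #1] limit_sell(price=102, qty=9): fills=none; bids=[-] asks=[#1:9@102]
After op 2 [order #2] market_sell(qty=7): fills=none; bids=[-] asks=[#1:9@102]
After op 3 [order #3] limit_sell(price=97, qty=6): fills=none; bids=[-] asks=[#3:6@97 #1:9@102]
After op 4 [order #4] limit_buy(price=96, qty=3): fills=none; bids=[#4:3@96] asks=[#3:6@97 #1:9@102]
After op 5 cancel(order #3): fills=none; bids=[#4:3@96] asks=[#1:9@102]
After op 6 [order #5] limit_buy(price=100, qty=6): fills=none; bids=[#5:6@100 #4:3@96] asks=[#1:9@102]
After op 7 [order #100] limit_sell(price=100, qty=5): fills=#5x#100:5@100; bids=[#5:1@100 #4:3@96] asks=[#1:9@102]
After op 8 [order #101] limit_buy(price=105, qty=5): fills=#101x#1:5@102; bids=[#5:1@100 #4:3@96] asks=[#1:4@102]

Answer: 5@100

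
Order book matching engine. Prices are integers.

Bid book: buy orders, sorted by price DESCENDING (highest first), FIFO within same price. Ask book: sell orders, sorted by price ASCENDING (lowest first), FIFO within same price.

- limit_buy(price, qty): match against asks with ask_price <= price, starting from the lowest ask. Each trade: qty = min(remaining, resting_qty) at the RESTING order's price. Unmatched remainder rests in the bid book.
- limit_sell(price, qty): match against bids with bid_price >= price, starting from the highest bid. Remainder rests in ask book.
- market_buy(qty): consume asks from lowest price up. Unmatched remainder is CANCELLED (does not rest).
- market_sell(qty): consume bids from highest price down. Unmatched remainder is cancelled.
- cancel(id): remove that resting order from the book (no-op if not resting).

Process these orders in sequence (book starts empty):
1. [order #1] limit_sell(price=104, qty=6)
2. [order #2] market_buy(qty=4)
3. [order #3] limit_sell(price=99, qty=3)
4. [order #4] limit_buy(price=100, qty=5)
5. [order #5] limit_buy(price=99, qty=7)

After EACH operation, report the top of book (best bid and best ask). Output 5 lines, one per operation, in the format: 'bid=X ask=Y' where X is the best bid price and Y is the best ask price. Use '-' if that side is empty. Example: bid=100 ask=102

After op 1 [order #1] limit_sell(price=104, qty=6): fills=none; bids=[-] asks=[#1:6@104]
After op 2 [order #2] market_buy(qty=4): fills=#2x#1:4@104; bids=[-] asks=[#1:2@104]
After op 3 [order #3] limit_sell(price=99, qty=3): fills=none; bids=[-] asks=[#3:3@99 #1:2@104]
After op 4 [order #4] limit_buy(price=100, qty=5): fills=#4x#3:3@99; bids=[#4:2@100] asks=[#1:2@104]
After op 5 [order #5] limit_buy(price=99, qty=7): fills=none; bids=[#4:2@100 #5:7@99] asks=[#1:2@104]

Answer: bid=- ask=104
bid=- ask=104
bid=- ask=99
bid=100 ask=104
bid=100 ask=104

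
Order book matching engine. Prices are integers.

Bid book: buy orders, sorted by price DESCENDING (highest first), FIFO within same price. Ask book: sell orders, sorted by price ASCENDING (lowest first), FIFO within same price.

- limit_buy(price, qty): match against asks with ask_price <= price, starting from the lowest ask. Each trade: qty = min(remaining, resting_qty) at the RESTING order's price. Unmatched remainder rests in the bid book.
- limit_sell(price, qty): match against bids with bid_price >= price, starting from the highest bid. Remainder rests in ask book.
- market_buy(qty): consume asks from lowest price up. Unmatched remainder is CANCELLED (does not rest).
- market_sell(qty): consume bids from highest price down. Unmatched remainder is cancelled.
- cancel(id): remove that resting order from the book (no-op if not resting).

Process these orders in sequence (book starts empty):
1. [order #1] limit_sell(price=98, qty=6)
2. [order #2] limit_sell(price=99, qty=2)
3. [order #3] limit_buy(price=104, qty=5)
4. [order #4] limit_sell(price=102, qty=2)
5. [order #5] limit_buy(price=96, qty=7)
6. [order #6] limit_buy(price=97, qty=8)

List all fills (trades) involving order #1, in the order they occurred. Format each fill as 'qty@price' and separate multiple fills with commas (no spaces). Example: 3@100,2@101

After op 1 [order #1] limit_sell(price=98, qty=6): fills=none; bids=[-] asks=[#1:6@98]
After op 2 [order #2] limit_sell(price=99, qty=2): fills=none; bids=[-] asks=[#1:6@98 #2:2@99]
After op 3 [order #3] limit_buy(price=104, qty=5): fills=#3x#1:5@98; bids=[-] asks=[#1:1@98 #2:2@99]
After op 4 [order #4] limit_sell(price=102, qty=2): fills=none; bids=[-] asks=[#1:1@98 #2:2@99 #4:2@102]
After op 5 [order #5] limit_buy(price=96, qty=7): fills=none; bids=[#5:7@96] asks=[#1:1@98 #2:2@99 #4:2@102]
After op 6 [order #6] limit_buy(price=97, qty=8): fills=none; bids=[#6:8@97 #5:7@96] asks=[#1:1@98 #2:2@99 #4:2@102]

Answer: 5@98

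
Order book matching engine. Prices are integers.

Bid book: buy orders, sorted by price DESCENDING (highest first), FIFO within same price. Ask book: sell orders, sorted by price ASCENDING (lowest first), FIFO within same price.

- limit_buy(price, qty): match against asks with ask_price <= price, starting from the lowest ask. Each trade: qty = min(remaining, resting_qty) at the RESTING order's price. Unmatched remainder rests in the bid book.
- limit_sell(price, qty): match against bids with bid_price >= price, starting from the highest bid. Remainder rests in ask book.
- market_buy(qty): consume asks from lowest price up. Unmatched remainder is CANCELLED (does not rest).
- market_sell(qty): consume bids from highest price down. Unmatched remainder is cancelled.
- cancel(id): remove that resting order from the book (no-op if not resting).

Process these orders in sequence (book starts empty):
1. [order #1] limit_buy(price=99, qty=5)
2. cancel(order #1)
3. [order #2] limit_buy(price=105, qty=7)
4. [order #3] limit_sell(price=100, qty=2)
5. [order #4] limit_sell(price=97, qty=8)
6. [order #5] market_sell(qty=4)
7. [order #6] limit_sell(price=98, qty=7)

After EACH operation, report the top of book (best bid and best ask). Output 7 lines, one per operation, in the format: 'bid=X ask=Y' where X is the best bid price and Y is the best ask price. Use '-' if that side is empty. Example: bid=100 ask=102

After op 1 [order #1] limit_buy(price=99, qty=5): fills=none; bids=[#1:5@99] asks=[-]
After op 2 cancel(order #1): fills=none; bids=[-] asks=[-]
After op 3 [order #2] limit_buy(price=105, qty=7): fills=none; bids=[#2:7@105] asks=[-]
After op 4 [order #3] limit_sell(price=100, qty=2): fills=#2x#3:2@105; bids=[#2:5@105] asks=[-]
After op 5 [order #4] limit_sell(price=97, qty=8): fills=#2x#4:5@105; bids=[-] asks=[#4:3@97]
After op 6 [order #5] market_sell(qty=4): fills=none; bids=[-] asks=[#4:3@97]
After op 7 [order #6] limit_sell(price=98, qty=7): fills=none; bids=[-] asks=[#4:3@97 #6:7@98]

Answer: bid=99 ask=-
bid=- ask=-
bid=105 ask=-
bid=105 ask=-
bid=- ask=97
bid=- ask=97
bid=- ask=97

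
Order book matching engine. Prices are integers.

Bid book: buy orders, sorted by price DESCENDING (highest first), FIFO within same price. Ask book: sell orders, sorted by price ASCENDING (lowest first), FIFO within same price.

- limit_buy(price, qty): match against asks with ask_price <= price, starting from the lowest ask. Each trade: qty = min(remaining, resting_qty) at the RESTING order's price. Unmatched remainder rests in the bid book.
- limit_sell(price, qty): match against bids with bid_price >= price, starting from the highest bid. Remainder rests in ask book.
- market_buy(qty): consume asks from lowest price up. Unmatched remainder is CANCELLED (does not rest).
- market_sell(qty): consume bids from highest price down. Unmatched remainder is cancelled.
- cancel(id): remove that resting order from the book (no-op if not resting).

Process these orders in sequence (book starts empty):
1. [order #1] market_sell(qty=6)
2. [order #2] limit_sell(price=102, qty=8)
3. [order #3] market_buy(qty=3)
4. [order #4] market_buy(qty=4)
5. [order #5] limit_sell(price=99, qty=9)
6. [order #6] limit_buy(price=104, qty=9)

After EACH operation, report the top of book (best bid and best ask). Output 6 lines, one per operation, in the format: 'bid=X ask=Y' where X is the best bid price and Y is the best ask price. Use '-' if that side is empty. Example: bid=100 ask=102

After op 1 [order #1] market_sell(qty=6): fills=none; bids=[-] asks=[-]
After op 2 [order #2] limit_sell(price=102, qty=8): fills=none; bids=[-] asks=[#2:8@102]
After op 3 [order #3] market_buy(qty=3): fills=#3x#2:3@102; bids=[-] asks=[#2:5@102]
After op 4 [order #4] market_buy(qty=4): fills=#4x#2:4@102; bids=[-] asks=[#2:1@102]
After op 5 [order #5] limit_sell(price=99, qty=9): fills=none; bids=[-] asks=[#5:9@99 #2:1@102]
After op 6 [order #6] limit_buy(price=104, qty=9): fills=#6x#5:9@99; bids=[-] asks=[#2:1@102]

Answer: bid=- ask=-
bid=- ask=102
bid=- ask=102
bid=- ask=102
bid=- ask=99
bid=- ask=102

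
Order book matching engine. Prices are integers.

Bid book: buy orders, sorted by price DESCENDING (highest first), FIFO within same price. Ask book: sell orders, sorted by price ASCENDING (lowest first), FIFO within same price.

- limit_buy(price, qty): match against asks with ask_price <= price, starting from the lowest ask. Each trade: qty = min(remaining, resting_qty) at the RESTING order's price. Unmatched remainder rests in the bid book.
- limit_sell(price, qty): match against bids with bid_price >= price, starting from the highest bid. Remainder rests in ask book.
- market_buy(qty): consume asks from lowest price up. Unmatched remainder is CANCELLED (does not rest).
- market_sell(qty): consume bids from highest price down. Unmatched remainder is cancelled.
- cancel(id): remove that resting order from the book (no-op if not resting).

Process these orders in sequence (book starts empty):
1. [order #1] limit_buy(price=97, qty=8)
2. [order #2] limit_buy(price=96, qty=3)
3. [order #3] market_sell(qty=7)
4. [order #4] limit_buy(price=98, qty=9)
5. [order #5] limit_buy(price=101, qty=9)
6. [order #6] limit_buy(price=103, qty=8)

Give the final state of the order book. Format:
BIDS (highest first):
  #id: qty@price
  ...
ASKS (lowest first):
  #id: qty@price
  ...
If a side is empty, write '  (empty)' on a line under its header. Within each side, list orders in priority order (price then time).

After op 1 [order #1] limit_buy(price=97, qty=8): fills=none; bids=[#1:8@97] asks=[-]
After op 2 [order #2] limit_buy(price=96, qty=3): fills=none; bids=[#1:8@97 #2:3@96] asks=[-]
After op 3 [order #3] market_sell(qty=7): fills=#1x#3:7@97; bids=[#1:1@97 #2:3@96] asks=[-]
After op 4 [order #4] limit_buy(price=98, qty=9): fills=none; bids=[#4:9@98 #1:1@97 #2:3@96] asks=[-]
After op 5 [order #5] limit_buy(price=101, qty=9): fills=none; bids=[#5:9@101 #4:9@98 #1:1@97 #2:3@96] asks=[-]
After op 6 [order #6] limit_buy(price=103, qty=8): fills=none; bids=[#6:8@103 #5:9@101 #4:9@98 #1:1@97 #2:3@96] asks=[-]

Answer: BIDS (highest first):
  #6: 8@103
  #5: 9@101
  #4: 9@98
  #1: 1@97
  #2: 3@96
ASKS (lowest first):
  (empty)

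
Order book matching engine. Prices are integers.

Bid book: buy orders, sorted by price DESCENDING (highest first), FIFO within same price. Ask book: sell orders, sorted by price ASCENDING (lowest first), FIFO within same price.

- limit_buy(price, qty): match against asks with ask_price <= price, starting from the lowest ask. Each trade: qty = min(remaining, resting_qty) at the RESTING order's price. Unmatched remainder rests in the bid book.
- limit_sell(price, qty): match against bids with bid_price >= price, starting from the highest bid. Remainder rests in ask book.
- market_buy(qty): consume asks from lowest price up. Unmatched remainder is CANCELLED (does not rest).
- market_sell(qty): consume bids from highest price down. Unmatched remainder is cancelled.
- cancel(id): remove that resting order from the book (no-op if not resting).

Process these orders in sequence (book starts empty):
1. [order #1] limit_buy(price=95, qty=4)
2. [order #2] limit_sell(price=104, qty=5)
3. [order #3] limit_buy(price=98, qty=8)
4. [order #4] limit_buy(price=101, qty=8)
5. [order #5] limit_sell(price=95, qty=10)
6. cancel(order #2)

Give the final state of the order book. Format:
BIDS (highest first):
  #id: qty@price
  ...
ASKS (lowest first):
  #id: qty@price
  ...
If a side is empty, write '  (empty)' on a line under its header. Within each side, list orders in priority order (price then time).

After op 1 [order #1] limit_buy(price=95, qty=4): fills=none; bids=[#1:4@95] asks=[-]
After op 2 [order #2] limit_sell(price=104, qty=5): fills=none; bids=[#1:4@95] asks=[#2:5@104]
After op 3 [order #3] limit_buy(price=98, qty=8): fills=none; bids=[#3:8@98 #1:4@95] asks=[#2:5@104]
After op 4 [order #4] limit_buy(price=101, qty=8): fills=none; bids=[#4:8@101 #3:8@98 #1:4@95] asks=[#2:5@104]
After op 5 [order #5] limit_sell(price=95, qty=10): fills=#4x#5:8@101 #3x#5:2@98; bids=[#3:6@98 #1:4@95] asks=[#2:5@104]
After op 6 cancel(order #2): fills=none; bids=[#3:6@98 #1:4@95] asks=[-]

Answer: BIDS (highest first):
  #3: 6@98
  #1: 4@95
ASKS (lowest first):
  (empty)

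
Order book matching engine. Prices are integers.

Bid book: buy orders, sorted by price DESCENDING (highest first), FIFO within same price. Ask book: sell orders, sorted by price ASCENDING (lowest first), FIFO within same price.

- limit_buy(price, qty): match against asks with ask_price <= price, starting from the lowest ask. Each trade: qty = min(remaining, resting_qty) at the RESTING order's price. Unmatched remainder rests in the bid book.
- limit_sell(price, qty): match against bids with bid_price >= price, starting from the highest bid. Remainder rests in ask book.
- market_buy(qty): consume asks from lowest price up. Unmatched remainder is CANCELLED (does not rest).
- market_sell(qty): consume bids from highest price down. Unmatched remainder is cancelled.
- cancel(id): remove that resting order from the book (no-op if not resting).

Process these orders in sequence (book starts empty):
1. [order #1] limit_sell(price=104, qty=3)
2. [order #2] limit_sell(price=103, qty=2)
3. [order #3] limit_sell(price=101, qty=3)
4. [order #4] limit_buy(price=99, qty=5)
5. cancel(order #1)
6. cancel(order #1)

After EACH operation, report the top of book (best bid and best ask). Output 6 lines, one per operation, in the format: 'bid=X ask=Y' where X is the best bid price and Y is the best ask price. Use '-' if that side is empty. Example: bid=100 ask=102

After op 1 [order #1] limit_sell(price=104, qty=3): fills=none; bids=[-] asks=[#1:3@104]
After op 2 [order #2] limit_sell(price=103, qty=2): fills=none; bids=[-] asks=[#2:2@103 #1:3@104]
After op 3 [order #3] limit_sell(price=101, qty=3): fills=none; bids=[-] asks=[#3:3@101 #2:2@103 #1:3@104]
After op 4 [order #4] limit_buy(price=99, qty=5): fills=none; bids=[#4:5@99] asks=[#3:3@101 #2:2@103 #1:3@104]
After op 5 cancel(order #1): fills=none; bids=[#4:5@99] asks=[#3:3@101 #2:2@103]
After op 6 cancel(order #1): fills=none; bids=[#4:5@99] asks=[#3:3@101 #2:2@103]

Answer: bid=- ask=104
bid=- ask=103
bid=- ask=101
bid=99 ask=101
bid=99 ask=101
bid=99 ask=101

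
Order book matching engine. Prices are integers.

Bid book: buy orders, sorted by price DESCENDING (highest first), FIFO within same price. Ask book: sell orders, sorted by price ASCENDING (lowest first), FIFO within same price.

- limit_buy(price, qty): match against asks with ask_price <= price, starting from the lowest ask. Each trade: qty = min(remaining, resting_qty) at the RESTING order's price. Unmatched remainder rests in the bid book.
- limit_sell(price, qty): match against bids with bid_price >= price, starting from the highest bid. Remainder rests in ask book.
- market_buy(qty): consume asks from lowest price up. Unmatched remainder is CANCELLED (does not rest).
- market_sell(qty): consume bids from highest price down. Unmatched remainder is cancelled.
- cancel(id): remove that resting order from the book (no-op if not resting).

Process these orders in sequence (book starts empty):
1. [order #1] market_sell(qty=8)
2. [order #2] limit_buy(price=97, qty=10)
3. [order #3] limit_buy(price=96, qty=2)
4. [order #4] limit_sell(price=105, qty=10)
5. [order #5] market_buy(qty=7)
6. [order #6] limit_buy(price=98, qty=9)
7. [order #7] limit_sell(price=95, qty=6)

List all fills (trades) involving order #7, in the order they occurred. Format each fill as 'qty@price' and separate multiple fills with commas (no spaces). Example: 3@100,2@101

Answer: 6@98

Derivation:
After op 1 [order #1] market_sell(qty=8): fills=none; bids=[-] asks=[-]
After op 2 [order #2] limit_buy(price=97, qty=10): fills=none; bids=[#2:10@97] asks=[-]
After op 3 [order #3] limit_buy(price=96, qty=2): fills=none; bids=[#2:10@97 #3:2@96] asks=[-]
After op 4 [order #4] limit_sell(price=105, qty=10): fills=none; bids=[#2:10@97 #3:2@96] asks=[#4:10@105]
After op 5 [order #5] market_buy(qty=7): fills=#5x#4:7@105; bids=[#2:10@97 #3:2@96] asks=[#4:3@105]
After op 6 [order #6] limit_buy(price=98, qty=9): fills=none; bids=[#6:9@98 #2:10@97 #3:2@96] asks=[#4:3@105]
After op 7 [order #7] limit_sell(price=95, qty=6): fills=#6x#7:6@98; bids=[#6:3@98 #2:10@97 #3:2@96] asks=[#4:3@105]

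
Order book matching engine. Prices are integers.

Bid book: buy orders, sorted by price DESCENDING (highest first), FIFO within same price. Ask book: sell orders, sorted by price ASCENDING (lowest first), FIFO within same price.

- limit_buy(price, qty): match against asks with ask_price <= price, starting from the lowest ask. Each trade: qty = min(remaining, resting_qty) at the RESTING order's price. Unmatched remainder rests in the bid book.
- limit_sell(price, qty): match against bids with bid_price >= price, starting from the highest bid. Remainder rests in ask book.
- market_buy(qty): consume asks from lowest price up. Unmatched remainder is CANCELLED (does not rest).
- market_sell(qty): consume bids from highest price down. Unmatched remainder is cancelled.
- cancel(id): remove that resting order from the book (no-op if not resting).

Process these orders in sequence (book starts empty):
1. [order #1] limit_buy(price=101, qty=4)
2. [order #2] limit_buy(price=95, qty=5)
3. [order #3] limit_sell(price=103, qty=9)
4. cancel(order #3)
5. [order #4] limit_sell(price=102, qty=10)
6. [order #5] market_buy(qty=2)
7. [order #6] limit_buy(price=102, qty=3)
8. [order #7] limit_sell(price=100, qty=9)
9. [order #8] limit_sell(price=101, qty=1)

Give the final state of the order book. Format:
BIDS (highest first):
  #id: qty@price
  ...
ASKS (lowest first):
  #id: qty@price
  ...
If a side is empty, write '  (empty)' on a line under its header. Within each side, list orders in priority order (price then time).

After op 1 [order #1] limit_buy(price=101, qty=4): fills=none; bids=[#1:4@101] asks=[-]
After op 2 [order #2] limit_buy(price=95, qty=5): fills=none; bids=[#1:4@101 #2:5@95] asks=[-]
After op 3 [order #3] limit_sell(price=103, qty=9): fills=none; bids=[#1:4@101 #2:5@95] asks=[#3:9@103]
After op 4 cancel(order #3): fills=none; bids=[#1:4@101 #2:5@95] asks=[-]
After op 5 [order #4] limit_sell(price=102, qty=10): fills=none; bids=[#1:4@101 #2:5@95] asks=[#4:10@102]
After op 6 [order #5] market_buy(qty=2): fills=#5x#4:2@102; bids=[#1:4@101 #2:5@95] asks=[#4:8@102]
After op 7 [order #6] limit_buy(price=102, qty=3): fills=#6x#4:3@102; bids=[#1:4@101 #2:5@95] asks=[#4:5@102]
After op 8 [order #7] limit_sell(price=100, qty=9): fills=#1x#7:4@101; bids=[#2:5@95] asks=[#7:5@100 #4:5@102]
After op 9 [order #8] limit_sell(price=101, qty=1): fills=none; bids=[#2:5@95] asks=[#7:5@100 #8:1@101 #4:5@102]

Answer: BIDS (highest first):
  #2: 5@95
ASKS (lowest first):
  #7: 5@100
  #8: 1@101
  #4: 5@102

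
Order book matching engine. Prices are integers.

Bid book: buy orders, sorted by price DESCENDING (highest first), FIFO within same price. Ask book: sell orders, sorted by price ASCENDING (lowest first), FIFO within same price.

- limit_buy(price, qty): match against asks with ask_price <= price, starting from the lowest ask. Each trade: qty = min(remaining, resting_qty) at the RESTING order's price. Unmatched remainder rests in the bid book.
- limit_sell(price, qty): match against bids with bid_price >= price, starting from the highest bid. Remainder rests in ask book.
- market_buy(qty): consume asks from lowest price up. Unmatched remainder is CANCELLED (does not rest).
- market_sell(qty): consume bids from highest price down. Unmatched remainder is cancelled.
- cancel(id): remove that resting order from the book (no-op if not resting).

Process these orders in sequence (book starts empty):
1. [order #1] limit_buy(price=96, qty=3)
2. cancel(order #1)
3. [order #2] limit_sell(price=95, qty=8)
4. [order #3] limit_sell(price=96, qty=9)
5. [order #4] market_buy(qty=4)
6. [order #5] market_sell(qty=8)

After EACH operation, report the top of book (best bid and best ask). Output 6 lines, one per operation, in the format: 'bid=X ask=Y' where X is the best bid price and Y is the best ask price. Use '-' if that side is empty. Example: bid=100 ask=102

Answer: bid=96 ask=-
bid=- ask=-
bid=- ask=95
bid=- ask=95
bid=- ask=95
bid=- ask=95

Derivation:
After op 1 [order #1] limit_buy(price=96, qty=3): fills=none; bids=[#1:3@96] asks=[-]
After op 2 cancel(order #1): fills=none; bids=[-] asks=[-]
After op 3 [order #2] limit_sell(price=95, qty=8): fills=none; bids=[-] asks=[#2:8@95]
After op 4 [order #3] limit_sell(price=96, qty=9): fills=none; bids=[-] asks=[#2:8@95 #3:9@96]
After op 5 [order #4] market_buy(qty=4): fills=#4x#2:4@95; bids=[-] asks=[#2:4@95 #3:9@96]
After op 6 [order #5] market_sell(qty=8): fills=none; bids=[-] asks=[#2:4@95 #3:9@96]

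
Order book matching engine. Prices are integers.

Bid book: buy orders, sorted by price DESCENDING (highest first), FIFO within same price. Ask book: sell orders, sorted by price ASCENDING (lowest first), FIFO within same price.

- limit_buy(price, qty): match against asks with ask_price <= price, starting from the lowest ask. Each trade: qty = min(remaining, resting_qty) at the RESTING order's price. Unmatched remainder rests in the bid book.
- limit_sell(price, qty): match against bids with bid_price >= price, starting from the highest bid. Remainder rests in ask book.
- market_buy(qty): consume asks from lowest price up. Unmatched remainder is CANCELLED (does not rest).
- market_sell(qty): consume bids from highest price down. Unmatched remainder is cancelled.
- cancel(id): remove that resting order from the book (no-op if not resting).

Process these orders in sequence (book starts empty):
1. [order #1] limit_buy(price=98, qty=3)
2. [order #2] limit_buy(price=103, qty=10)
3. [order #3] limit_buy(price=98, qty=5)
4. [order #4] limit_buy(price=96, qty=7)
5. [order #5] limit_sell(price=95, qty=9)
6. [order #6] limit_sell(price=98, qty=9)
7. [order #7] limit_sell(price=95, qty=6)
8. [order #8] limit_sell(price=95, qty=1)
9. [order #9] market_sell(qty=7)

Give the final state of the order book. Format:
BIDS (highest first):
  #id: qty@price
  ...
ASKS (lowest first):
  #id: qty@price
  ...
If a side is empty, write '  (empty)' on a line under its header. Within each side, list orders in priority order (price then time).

Answer: BIDS (highest first):
  (empty)
ASKS (lowest first):
  (empty)

Derivation:
After op 1 [order #1] limit_buy(price=98, qty=3): fills=none; bids=[#1:3@98] asks=[-]
After op 2 [order #2] limit_buy(price=103, qty=10): fills=none; bids=[#2:10@103 #1:3@98] asks=[-]
After op 3 [order #3] limit_buy(price=98, qty=5): fills=none; bids=[#2:10@103 #1:3@98 #3:5@98] asks=[-]
After op 4 [order #4] limit_buy(price=96, qty=7): fills=none; bids=[#2:10@103 #1:3@98 #3:5@98 #4:7@96] asks=[-]
After op 5 [order #5] limit_sell(price=95, qty=9): fills=#2x#5:9@103; bids=[#2:1@103 #1:3@98 #3:5@98 #4:7@96] asks=[-]
After op 6 [order #6] limit_sell(price=98, qty=9): fills=#2x#6:1@103 #1x#6:3@98 #3x#6:5@98; bids=[#4:7@96] asks=[-]
After op 7 [order #7] limit_sell(price=95, qty=6): fills=#4x#7:6@96; bids=[#4:1@96] asks=[-]
After op 8 [order #8] limit_sell(price=95, qty=1): fills=#4x#8:1@96; bids=[-] asks=[-]
After op 9 [order #9] market_sell(qty=7): fills=none; bids=[-] asks=[-]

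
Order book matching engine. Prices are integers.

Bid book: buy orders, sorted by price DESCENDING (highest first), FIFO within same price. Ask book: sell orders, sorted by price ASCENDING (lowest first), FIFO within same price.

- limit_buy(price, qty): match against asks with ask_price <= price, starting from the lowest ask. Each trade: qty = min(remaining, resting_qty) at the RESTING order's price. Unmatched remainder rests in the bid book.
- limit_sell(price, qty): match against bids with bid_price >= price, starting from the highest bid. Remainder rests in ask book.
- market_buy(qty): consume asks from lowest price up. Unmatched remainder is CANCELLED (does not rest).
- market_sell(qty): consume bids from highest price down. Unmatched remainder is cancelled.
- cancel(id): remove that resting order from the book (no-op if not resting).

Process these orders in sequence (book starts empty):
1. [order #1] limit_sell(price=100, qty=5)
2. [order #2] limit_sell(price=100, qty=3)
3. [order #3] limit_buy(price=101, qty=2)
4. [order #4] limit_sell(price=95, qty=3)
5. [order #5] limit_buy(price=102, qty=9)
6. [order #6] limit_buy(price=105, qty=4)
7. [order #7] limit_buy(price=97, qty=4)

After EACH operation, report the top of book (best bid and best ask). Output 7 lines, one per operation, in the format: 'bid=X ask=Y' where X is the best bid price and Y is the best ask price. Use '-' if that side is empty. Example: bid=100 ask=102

After op 1 [order #1] limit_sell(price=100, qty=5): fills=none; bids=[-] asks=[#1:5@100]
After op 2 [order #2] limit_sell(price=100, qty=3): fills=none; bids=[-] asks=[#1:5@100 #2:3@100]
After op 3 [order #3] limit_buy(price=101, qty=2): fills=#3x#1:2@100; bids=[-] asks=[#1:3@100 #2:3@100]
After op 4 [order #4] limit_sell(price=95, qty=3): fills=none; bids=[-] asks=[#4:3@95 #1:3@100 #2:3@100]
After op 5 [order #5] limit_buy(price=102, qty=9): fills=#5x#4:3@95 #5x#1:3@100 #5x#2:3@100; bids=[-] asks=[-]
After op 6 [order #6] limit_buy(price=105, qty=4): fills=none; bids=[#6:4@105] asks=[-]
After op 7 [order #7] limit_buy(price=97, qty=4): fills=none; bids=[#6:4@105 #7:4@97] asks=[-]

Answer: bid=- ask=100
bid=- ask=100
bid=- ask=100
bid=- ask=95
bid=- ask=-
bid=105 ask=-
bid=105 ask=-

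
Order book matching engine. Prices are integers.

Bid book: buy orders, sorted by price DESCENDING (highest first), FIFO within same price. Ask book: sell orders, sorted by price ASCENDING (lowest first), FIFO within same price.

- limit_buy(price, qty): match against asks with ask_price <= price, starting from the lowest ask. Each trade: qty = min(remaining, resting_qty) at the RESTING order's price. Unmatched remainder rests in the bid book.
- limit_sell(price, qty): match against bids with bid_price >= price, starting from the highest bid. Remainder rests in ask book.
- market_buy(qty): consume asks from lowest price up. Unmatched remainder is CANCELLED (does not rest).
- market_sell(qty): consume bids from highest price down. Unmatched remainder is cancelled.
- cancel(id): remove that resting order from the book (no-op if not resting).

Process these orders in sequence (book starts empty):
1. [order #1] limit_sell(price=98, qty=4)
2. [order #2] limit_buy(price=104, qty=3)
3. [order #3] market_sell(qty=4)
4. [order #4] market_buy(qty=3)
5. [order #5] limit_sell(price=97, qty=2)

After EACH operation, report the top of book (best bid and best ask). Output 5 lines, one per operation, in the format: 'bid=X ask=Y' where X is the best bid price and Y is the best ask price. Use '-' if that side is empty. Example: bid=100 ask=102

After op 1 [order #1] limit_sell(price=98, qty=4): fills=none; bids=[-] asks=[#1:4@98]
After op 2 [order #2] limit_buy(price=104, qty=3): fills=#2x#1:3@98; bids=[-] asks=[#1:1@98]
After op 3 [order #3] market_sell(qty=4): fills=none; bids=[-] asks=[#1:1@98]
After op 4 [order #4] market_buy(qty=3): fills=#4x#1:1@98; bids=[-] asks=[-]
After op 5 [order #5] limit_sell(price=97, qty=2): fills=none; bids=[-] asks=[#5:2@97]

Answer: bid=- ask=98
bid=- ask=98
bid=- ask=98
bid=- ask=-
bid=- ask=97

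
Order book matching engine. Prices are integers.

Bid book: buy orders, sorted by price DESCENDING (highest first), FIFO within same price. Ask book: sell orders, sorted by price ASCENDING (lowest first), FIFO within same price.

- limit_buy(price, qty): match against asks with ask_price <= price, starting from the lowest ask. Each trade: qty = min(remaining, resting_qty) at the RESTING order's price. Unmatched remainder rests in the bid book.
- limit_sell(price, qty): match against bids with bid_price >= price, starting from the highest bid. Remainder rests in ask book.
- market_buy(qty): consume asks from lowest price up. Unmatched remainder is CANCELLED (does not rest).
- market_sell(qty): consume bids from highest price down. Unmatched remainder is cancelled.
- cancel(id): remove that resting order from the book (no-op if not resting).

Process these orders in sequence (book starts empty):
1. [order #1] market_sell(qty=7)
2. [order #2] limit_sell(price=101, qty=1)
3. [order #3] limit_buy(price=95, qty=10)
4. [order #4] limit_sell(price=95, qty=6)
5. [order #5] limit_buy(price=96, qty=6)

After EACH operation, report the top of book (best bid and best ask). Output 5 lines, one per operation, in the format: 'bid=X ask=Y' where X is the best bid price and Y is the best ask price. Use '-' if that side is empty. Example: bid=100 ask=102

Answer: bid=- ask=-
bid=- ask=101
bid=95 ask=101
bid=95 ask=101
bid=96 ask=101

Derivation:
After op 1 [order #1] market_sell(qty=7): fills=none; bids=[-] asks=[-]
After op 2 [order #2] limit_sell(price=101, qty=1): fills=none; bids=[-] asks=[#2:1@101]
After op 3 [order #3] limit_buy(price=95, qty=10): fills=none; bids=[#3:10@95] asks=[#2:1@101]
After op 4 [order #4] limit_sell(price=95, qty=6): fills=#3x#4:6@95; bids=[#3:4@95] asks=[#2:1@101]
After op 5 [order #5] limit_buy(price=96, qty=6): fills=none; bids=[#5:6@96 #3:4@95] asks=[#2:1@101]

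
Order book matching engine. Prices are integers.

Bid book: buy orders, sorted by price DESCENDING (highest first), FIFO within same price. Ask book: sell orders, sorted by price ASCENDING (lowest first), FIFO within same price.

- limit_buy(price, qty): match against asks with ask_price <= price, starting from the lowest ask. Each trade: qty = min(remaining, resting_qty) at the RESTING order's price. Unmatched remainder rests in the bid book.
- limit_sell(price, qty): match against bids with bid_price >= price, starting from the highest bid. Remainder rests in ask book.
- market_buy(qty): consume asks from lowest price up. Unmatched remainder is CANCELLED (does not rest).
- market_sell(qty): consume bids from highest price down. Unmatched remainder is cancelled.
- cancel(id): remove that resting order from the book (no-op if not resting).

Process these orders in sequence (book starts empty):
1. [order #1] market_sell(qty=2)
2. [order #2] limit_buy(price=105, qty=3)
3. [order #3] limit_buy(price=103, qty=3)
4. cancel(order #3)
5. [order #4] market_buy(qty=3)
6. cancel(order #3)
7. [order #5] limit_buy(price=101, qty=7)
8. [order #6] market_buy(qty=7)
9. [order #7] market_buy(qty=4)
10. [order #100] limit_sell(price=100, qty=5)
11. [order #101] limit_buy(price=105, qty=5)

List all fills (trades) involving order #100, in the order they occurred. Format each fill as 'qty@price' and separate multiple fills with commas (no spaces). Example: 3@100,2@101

After op 1 [order #1] market_sell(qty=2): fills=none; bids=[-] asks=[-]
After op 2 [order #2] limit_buy(price=105, qty=3): fills=none; bids=[#2:3@105] asks=[-]
After op 3 [order #3] limit_buy(price=103, qty=3): fills=none; bids=[#2:3@105 #3:3@103] asks=[-]
After op 4 cancel(order #3): fills=none; bids=[#2:3@105] asks=[-]
After op 5 [order #4] market_buy(qty=3): fills=none; bids=[#2:3@105] asks=[-]
After op 6 cancel(order #3): fills=none; bids=[#2:3@105] asks=[-]
After op 7 [order #5] limit_buy(price=101, qty=7): fills=none; bids=[#2:3@105 #5:7@101] asks=[-]
After op 8 [order #6] market_buy(qty=7): fills=none; bids=[#2:3@105 #5:7@101] asks=[-]
After op 9 [order #7] market_buy(qty=4): fills=none; bids=[#2:3@105 #5:7@101] asks=[-]
After op 10 [order #100] limit_sell(price=100, qty=5): fills=#2x#100:3@105 #5x#100:2@101; bids=[#5:5@101] asks=[-]
After op 11 [order #101] limit_buy(price=105, qty=5): fills=none; bids=[#101:5@105 #5:5@101] asks=[-]

Answer: 3@105,2@101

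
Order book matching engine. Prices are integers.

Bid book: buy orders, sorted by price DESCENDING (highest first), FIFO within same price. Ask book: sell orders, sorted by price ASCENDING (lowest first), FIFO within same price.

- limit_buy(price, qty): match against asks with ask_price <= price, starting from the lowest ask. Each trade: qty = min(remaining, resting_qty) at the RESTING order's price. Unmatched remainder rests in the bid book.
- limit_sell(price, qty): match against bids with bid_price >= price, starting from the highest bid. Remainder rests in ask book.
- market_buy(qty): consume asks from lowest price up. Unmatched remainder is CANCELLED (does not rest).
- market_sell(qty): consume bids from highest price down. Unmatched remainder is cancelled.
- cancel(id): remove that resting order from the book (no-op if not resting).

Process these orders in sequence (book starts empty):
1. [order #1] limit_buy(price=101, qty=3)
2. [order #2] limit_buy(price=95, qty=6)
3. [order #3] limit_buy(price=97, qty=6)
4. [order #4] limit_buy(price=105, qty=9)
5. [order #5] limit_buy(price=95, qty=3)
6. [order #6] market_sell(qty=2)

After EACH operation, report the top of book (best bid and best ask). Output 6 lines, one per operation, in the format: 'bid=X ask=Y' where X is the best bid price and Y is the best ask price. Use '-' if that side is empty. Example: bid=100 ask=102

Answer: bid=101 ask=-
bid=101 ask=-
bid=101 ask=-
bid=105 ask=-
bid=105 ask=-
bid=105 ask=-

Derivation:
After op 1 [order #1] limit_buy(price=101, qty=3): fills=none; bids=[#1:3@101] asks=[-]
After op 2 [order #2] limit_buy(price=95, qty=6): fills=none; bids=[#1:3@101 #2:6@95] asks=[-]
After op 3 [order #3] limit_buy(price=97, qty=6): fills=none; bids=[#1:3@101 #3:6@97 #2:6@95] asks=[-]
After op 4 [order #4] limit_buy(price=105, qty=9): fills=none; bids=[#4:9@105 #1:3@101 #3:6@97 #2:6@95] asks=[-]
After op 5 [order #5] limit_buy(price=95, qty=3): fills=none; bids=[#4:9@105 #1:3@101 #3:6@97 #2:6@95 #5:3@95] asks=[-]
After op 6 [order #6] market_sell(qty=2): fills=#4x#6:2@105; bids=[#4:7@105 #1:3@101 #3:6@97 #2:6@95 #5:3@95] asks=[-]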